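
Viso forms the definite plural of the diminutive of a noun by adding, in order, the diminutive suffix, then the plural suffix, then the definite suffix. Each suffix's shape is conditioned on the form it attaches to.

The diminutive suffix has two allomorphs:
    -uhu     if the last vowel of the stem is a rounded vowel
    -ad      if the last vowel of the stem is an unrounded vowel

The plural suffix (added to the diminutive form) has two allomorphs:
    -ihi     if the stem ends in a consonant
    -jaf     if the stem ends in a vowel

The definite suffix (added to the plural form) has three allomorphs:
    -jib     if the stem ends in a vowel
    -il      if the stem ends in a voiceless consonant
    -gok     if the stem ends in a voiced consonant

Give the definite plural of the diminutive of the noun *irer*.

*irer* — last vowel /e/ (an unrounded vowel) → -ad → *irerad*.
The diminutive form *irerad* — final sound /d/ (a consonant) → -ihi → *ireradihi*.
The plural form *ireradihi* — final sound /i/ (a vowel) → -jib → *ireradihijib*.

ireradihijib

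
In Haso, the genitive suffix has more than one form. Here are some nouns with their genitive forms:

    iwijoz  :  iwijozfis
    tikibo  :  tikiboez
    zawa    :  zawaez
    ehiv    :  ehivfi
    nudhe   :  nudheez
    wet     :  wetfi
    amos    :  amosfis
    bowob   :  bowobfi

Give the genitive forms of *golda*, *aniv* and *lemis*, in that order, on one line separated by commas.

The pattern is sibilance of the final sound: -fis when the stem ends in a sibilant (*iwijoz*, *amos*); -fi when the stem ends in a non-sibilant consonant (*ehiv*, *wet*, *bowob*); -ez when the stem ends in a vowel (*tikibo*, *zawa*, *nudhe*).
*golda* — final sound /a/ (a vowel) → -ez → *goldaez*.
The final sound of *aniv* is /v/, which is a non-sibilant consonant, so the suffix is -fi, giving *anivfi*.
The final sound of *lemis* is /s/, which is a sibilant, so the suffix is -fis, giving *lemisfis*.

goldaez, anivfi, lemisfis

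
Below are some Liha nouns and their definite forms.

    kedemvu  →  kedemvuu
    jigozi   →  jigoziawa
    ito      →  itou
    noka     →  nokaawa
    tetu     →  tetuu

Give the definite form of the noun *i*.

The alternation tracks the last vowel of the stem — -u when the last vowel of the stem is a rounded vowel (*kedemvu*, *ito*, *tetu*); -awa when the last vowel of the stem is an unrounded vowel (*jigozi*, *noka*).
*i*: last vowel = /i/, an unrounded vowel → -awa → *iawa*.

iawa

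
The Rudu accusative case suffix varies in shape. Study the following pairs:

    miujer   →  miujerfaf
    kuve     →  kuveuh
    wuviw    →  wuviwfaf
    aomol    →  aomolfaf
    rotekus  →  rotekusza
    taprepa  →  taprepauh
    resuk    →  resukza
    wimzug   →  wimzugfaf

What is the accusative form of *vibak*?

Looking at the final sound of each stem: -za when the stem ends in a voiceless consonant (*rotekus*, *resuk*); -faf when the stem ends in a voiced consonant (*miujer*, *wuviw*, *aomol*, *wimzug*); -uh when the stem ends in a vowel (*kuve*, *taprepa*).
The final sound of *vibak* is /k/, which is a voiceless consonant, so the suffix is -za, giving *vibakza*.

vibakza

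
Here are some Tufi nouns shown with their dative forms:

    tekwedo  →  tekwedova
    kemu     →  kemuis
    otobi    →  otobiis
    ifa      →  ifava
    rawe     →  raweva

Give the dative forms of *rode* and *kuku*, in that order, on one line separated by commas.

The alternation tracks the last vowel of the stem — -is when the last vowel of the stem is a high vowel (*kemu*, *otobi*); -va when the last vowel of the stem is a non-high vowel (*tekwedo*, *ifa*, *rawe*).
*rode*: last vowel = /e/, a non-high vowel → -va → *rodeva*.
*kuku* — last vowel /u/ (a high vowel) → -is → *kukuis*.

rodeva, kukuis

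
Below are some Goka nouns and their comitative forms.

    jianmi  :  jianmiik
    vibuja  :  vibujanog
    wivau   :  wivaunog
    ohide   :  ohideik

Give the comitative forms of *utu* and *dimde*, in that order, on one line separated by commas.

utunog, dimdeik

The suffix is conditioned by the last vowel: -ik when the last vowel of the stem is a front vowel (*jianmi*, *ohide*); -nog when the last vowel of the stem is a back vowel (*vibuja*, *wivau*).
*utu* — last vowel /u/ (a back vowel) → -nog → *utunog*.
*dimde* — last vowel /e/ (a front vowel) → -ik → *dimdeik*.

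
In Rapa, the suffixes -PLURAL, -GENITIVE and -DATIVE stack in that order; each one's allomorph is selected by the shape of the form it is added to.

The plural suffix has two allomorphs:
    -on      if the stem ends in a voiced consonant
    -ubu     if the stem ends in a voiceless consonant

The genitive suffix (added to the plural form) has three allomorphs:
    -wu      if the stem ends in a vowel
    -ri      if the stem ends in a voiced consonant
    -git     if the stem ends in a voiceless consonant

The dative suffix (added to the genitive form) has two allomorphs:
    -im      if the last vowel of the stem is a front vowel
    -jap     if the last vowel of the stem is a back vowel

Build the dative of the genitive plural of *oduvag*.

oduvagonriim

Since the final consonant of *oduvag* is /g/ (voiced), it takes -on, giving *oduvagon*.
The plural form *oduvagon* — final sound /n/ (a voiced consonant) → -ri → *oduvagonri*.
Since the last vowel of the genitive form *oduvagonri* is /i/ (a front vowel), it takes -im, giving *oduvagonriim*.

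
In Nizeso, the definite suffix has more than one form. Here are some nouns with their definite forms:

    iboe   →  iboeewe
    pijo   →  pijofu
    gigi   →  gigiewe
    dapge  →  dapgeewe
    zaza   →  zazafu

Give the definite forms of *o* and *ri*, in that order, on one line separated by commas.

The pattern is front/back vowel harmony: -ewe when the last vowel of the stem is a front vowel (*iboe*, *gigi*, *dapge*); -fu when the last vowel of the stem is a back vowel (*pijo*, *zaza*).
*o*: last vowel = /o/, a back vowel → -fu → *ofu*.
*ri*: last vowel = /i/, a front vowel → -ewe → *riewe*.

ofu, riewe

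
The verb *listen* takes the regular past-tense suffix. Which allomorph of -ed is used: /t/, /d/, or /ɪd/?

The stem *listen* ends in a voiced sound other than /d/.
The -ed suffix is realized as /ɪd/ after /t, d/; as /t/ after other voiceless consonants; and as /d/ after other voiced sounds.
So -ed on *listen* is pronounced /d/.

/d/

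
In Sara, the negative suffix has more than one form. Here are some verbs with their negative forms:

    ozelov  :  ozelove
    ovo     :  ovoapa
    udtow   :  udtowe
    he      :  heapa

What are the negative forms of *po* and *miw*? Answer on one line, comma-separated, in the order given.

poapa, miwe

The alternation tracks the final sound of the stem — -e when the stem ends in a consonant (*ozelov*, *udtow*); -apa when the stem ends in a vowel (*ovo*, *he*).
The final sound of *po* is /o/, which is a vowel, so the suffix is -apa, giving *poapa*.
The final sound of *miw* is /w/, which is a consonant, so the suffix is -e, giving *miwe*.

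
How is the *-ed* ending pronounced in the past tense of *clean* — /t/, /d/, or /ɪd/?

/d/

The stem *clean* ends in a voiced sound other than /d/.
The -ed suffix is realized as /ɪd/ after /t, d/; as /t/ after other voiceless consonants; and as /d/ after other voiced sounds.
So -ed on *clean* is pronounced /d/.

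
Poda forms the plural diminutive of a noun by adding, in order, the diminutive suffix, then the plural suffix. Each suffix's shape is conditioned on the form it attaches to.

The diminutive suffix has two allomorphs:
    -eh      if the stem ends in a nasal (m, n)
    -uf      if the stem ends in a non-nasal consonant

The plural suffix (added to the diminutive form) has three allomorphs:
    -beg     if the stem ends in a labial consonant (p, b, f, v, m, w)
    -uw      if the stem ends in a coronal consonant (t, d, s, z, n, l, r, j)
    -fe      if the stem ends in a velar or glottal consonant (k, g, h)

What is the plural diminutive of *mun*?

munehfe

*mun* — final consonant /n/ (a nasal) → -eh → *muneh*.
Since the final consonant of the diminutive form *muneh* is /h/ (velar/glottal), it takes -fe, giving *munehfe*.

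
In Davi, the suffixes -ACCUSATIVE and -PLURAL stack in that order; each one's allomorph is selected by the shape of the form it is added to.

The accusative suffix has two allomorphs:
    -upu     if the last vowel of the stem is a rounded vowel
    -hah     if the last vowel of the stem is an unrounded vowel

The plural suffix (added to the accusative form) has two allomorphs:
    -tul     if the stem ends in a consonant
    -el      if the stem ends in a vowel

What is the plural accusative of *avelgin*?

*avelgin*: last vowel = /i/, an unrounded vowel → -hah → *avelginhah*.
Since the final sound of the accusative form *avelginhah* is /h/ (a consonant), it takes -tul, giving *avelginhahtul*.

avelginhahtul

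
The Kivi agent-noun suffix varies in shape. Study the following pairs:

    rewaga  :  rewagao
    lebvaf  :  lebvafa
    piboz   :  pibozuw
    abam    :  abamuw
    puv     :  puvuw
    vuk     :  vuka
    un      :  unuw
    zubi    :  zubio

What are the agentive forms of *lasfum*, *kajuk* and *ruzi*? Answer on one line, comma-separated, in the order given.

The alternation tracks the final sound of the stem — -a when the stem ends in a voiceless consonant (*lebvaf*, *vuk*); -uw when the stem ends in a voiced consonant (*piboz*, *abam*, *puv*, *un*); -o when the stem ends in a vowel (*rewaga*, *zubi*).
*lasfum*: final sound = /m/, a voiced consonant → -uw → *lasfumuw*.
Since the final sound of *kajuk* is /k/ (a voiceless consonant), it takes -a, giving *kajuka*.
The final sound of *ruzi* is /i/, which is a vowel, so the suffix is -o, giving *ruzio*.

lasfumuw, kajuka, ruzio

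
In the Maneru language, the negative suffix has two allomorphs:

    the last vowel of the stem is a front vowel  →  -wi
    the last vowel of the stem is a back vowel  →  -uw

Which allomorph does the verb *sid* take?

*sid* — last vowel /i/ (a front vowel) → -wi.

-wi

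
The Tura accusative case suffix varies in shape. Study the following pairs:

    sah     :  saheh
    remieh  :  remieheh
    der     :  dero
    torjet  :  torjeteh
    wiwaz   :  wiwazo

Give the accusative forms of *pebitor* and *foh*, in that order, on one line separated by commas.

The suffix is conditioned by the final consonant: -eh when the stem ends in a voiceless consonant (*sah*, *remieh*, *torjet*); -o when the stem ends in a voiced consonant (*der*, *wiwaz*).
*pebitor* — final consonant /r/ (voiced) → -o → *pebitoro*.
*foh* — final consonant /h/ (voiceless) → -eh → *foheh*.

pebitoro, foheh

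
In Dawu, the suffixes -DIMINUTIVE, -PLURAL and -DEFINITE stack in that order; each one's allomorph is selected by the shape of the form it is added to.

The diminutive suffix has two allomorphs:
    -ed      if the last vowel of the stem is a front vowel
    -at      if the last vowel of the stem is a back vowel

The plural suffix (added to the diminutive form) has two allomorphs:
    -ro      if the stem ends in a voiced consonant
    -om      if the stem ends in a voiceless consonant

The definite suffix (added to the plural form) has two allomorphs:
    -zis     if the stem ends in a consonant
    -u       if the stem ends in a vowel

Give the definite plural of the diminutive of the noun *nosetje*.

*nosetje*: last vowel = /e/, a front vowel → -ed → *nosetjeed*.
Since the final consonant of the diminutive form *nosetjeed* is /d/ (voiced), it takes -ro, giving *nosetjeedro*.
The plural form *nosetjeedro*: final sound = /o/, a vowel → -u → *nosetjeedrou*.

nosetjeedrou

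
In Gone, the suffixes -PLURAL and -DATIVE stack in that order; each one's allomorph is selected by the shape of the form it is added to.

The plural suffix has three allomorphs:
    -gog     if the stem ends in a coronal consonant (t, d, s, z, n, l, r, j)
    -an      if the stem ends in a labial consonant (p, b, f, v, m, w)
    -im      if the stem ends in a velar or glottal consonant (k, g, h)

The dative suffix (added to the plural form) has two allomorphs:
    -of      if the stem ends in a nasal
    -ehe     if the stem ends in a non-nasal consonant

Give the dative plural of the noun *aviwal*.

aviwalgogehe

*aviwal* — final consonant /l/ (coronal) → -gog → *aviwalgog*.
The final consonant of the plural form *aviwalgog* is /g/, which is non-nasal, so the dative suffix is -ehe, giving *aviwalgogehe*.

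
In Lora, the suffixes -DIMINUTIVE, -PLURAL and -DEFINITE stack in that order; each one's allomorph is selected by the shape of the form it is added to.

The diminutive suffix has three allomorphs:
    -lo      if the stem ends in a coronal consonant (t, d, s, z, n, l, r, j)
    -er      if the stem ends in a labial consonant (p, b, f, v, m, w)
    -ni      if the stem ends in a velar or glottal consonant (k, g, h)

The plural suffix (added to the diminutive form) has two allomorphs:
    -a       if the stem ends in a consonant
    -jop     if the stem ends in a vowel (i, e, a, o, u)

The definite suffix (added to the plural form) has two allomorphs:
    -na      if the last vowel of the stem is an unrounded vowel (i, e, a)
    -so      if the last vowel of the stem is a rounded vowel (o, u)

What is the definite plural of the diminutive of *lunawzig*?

lunawzignijopso

*lunawzig* — final consonant /g/ (velar/glottal) → -ni → *lunawzigni*.
The diminutive form *lunawzigni* — final sound /i/ (a vowel) → -jop → *lunawzignijop*.
The plural form *lunawzignijop*: last vowel = /o/, a rounded vowel → -so → *lunawzignijopso*.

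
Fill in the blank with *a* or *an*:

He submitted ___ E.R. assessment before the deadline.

an

The indefinite article is chosen by the initial *sound* of the following word, not its spelling.
The initialism *E.R.* is read letter by letter; the first letter, E, is pronounced /iː/, which begins with a vowel sound.
So the article is *an*: He submitted an E.R. assessment before the deadline.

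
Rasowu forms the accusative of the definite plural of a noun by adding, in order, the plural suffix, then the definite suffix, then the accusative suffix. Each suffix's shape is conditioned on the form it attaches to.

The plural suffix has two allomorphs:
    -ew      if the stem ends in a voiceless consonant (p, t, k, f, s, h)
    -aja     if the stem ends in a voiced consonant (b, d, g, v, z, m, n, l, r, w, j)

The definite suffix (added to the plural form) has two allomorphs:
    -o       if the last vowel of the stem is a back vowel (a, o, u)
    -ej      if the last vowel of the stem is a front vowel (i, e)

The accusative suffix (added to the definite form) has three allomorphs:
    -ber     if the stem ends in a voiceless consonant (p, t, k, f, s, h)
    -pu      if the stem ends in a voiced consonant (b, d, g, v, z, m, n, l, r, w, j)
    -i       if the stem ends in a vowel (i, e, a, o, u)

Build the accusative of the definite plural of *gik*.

*gik* — final consonant /k/ (voiceless) → -ew → *gikew*.
The plural form *gikew* — last vowel /e/ (a front vowel) → -ej → *gikewej*.
Since the final sound of the definite form *gikewej* is /j/ (a voiced consonant), it takes -pu, giving *gikewejpu*.

gikewejpu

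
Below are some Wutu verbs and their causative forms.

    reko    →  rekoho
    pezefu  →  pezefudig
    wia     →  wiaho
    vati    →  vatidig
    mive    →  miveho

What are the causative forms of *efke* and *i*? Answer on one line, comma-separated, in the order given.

Looking at the last vowel of each stem: -dig when the last vowel of the stem is a high vowel (*pezefu*, *vati*); -ho when the last vowel of the stem is a non-high vowel (*reko*, *wia*, *mive*).
Since the last vowel of *efke* is /e/ (a non-high vowel), it takes -ho, giving *efkeho*.
*i* — last vowel /i/ (a high vowel) → -dig → *idig*.

efkeho, idig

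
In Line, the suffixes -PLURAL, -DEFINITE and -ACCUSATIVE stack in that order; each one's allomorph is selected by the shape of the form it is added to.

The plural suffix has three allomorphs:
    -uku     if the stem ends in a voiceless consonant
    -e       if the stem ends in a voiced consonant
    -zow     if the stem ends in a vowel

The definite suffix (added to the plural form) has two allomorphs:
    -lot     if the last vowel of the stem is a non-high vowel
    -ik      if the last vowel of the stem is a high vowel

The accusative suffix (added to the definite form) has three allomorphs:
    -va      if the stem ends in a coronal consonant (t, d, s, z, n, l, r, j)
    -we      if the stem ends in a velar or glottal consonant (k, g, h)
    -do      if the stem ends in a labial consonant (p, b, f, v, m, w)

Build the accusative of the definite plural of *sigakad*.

Since the final sound of *sigakad* is /d/ (a voiced consonant), it takes -e, giving *sigakade*.
Since the last vowel of the plural form *sigakade* is /e/ (a non-high vowel), it takes -lot, giving *sigakadelot*.
Since the final consonant of the definite form *sigakadelot* is /t/ (coronal), it takes -va, giving *sigakadelotva*.

sigakadelotva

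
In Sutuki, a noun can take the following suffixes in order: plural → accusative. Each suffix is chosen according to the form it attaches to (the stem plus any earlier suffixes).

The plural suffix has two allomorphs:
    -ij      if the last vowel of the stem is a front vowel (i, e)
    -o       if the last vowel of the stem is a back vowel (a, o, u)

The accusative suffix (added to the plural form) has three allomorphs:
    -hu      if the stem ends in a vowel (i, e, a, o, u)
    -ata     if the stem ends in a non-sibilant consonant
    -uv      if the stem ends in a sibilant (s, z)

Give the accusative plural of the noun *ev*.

Since the last vowel of *ev* is /e/ (a front vowel), it takes -ij, giving *evij*.
The final sound of the plural form *evij* is /j/, which is a non-sibilant consonant, so the accusative suffix is -ata, giving *evijata*.

evijata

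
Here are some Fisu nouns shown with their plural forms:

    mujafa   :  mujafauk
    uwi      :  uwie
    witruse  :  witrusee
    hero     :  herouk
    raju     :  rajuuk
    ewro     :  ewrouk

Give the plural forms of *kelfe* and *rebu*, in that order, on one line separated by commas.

The suffix is conditioned by the last vowel: -e when the last vowel of the stem is a front vowel (*uwi*, *witruse*); -uk when the last vowel of the stem is a back vowel (*mujafa*, *hero*, *raju*, *ewro*).
The last vowel of *kelfe* is /e/, which is a front vowel, so the suffix is -e, giving *kelfee*.
The last vowel of *rebu* is /u/, which is a back vowel, so the suffix is -uk, giving *rebuuk*.

kelfee, rebuuk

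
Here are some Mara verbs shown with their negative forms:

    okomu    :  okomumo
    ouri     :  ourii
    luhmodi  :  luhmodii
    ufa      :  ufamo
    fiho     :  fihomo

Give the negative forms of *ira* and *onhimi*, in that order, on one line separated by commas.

The suffix is conditioned by the last vowel: -i when the last vowel of the stem is a front vowel (*ouri*, *luhmodi*); -mo when the last vowel of the stem is a back vowel (*okomu*, *ufa*, *fiho*).
The last vowel of *ira* is /a/, which is a back vowel, so the suffix is -mo, giving *iramo*.
The last vowel of *onhimi* is /i/, which is a front vowel, so the suffix is -i, giving *onhimii*.

iramo, onhimii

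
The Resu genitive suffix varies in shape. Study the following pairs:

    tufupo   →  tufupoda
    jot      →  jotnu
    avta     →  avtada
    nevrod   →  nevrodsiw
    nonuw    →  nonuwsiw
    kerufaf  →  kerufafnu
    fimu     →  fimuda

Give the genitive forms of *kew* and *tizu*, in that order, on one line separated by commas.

The alternation tracks the final sound of the stem — -nu when the stem ends in a voiceless consonant (*jot*, *kerufaf*); -siw when the stem ends in a voiced consonant (*nevrod*, *nonuw*); -da when the stem ends in a vowel (*tufupo*, *avta*, *fimu*).
*kew*: final sound = /w/, a voiced consonant → -siw → *kewsiw*.
Since the final sound of *tizu* is /u/ (a vowel), it takes -da, giving *tizuda*.

kewsiw, tizuda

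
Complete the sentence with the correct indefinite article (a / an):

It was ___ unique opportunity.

The indefinite article is chosen by the initial *sound* of the following word, not its spelling.
*unique* begins with the sound /juː/ (u pronounced /juː/) — a consonant sound.
So the article is *a*: It was a unique opportunity.

a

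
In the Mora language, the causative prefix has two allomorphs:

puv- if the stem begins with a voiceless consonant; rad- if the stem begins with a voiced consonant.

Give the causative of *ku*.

Since the first consonant of *ku* is /k/ (voiceless), it takes puv-, giving *puvku*.

puvku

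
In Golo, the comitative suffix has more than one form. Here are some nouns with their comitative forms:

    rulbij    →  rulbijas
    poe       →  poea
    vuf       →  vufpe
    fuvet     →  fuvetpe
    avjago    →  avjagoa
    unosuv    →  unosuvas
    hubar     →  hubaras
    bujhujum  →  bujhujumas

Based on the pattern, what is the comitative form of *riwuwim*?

Looking at the final sound of each stem: -pe when the stem ends in a voiceless consonant (*vuf*, *fuvet*); -as when the stem ends in a voiced consonant (*rulbij*, *unosuv*, *hubar*, *bujhujum*); -a when the stem ends in a vowel (*poe*, *avjago*).
The final sound of *riwuwim* is /m/, which is a voiced consonant, so the suffix is -as, giving *riwuwimas*.

riwuwimas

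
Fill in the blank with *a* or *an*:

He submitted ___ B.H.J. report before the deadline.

a

The indefinite article is chosen by the initial *sound* of the following word, not its spelling.
The initialism *B.H.J.* is read letter by letter; the first letter, B, is pronounced /biː/, which begins with a consonant sound.
So the article is *a*: He submitted a B.H.J. report before the deadline.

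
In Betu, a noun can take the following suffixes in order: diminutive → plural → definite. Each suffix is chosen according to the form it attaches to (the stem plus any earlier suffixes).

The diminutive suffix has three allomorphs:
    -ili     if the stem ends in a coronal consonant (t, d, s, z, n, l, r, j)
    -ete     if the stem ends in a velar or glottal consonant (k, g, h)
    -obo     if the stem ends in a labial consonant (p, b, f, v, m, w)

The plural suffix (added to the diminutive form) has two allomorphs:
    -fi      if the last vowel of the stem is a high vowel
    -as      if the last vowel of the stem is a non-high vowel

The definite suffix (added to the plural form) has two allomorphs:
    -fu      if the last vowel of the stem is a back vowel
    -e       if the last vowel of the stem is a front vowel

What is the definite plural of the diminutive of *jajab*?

*jajab* — final consonant /b/ (labial) → -obo → *jajabobo*.
The diminutive form *jajabobo* — last vowel /o/ (a non-high vowel) → -as → *jajaboboas*.
The plural form *jajaboboas*: last vowel = /a/, a back vowel → -fu → *jajaboboasfu*.

jajaboboasfu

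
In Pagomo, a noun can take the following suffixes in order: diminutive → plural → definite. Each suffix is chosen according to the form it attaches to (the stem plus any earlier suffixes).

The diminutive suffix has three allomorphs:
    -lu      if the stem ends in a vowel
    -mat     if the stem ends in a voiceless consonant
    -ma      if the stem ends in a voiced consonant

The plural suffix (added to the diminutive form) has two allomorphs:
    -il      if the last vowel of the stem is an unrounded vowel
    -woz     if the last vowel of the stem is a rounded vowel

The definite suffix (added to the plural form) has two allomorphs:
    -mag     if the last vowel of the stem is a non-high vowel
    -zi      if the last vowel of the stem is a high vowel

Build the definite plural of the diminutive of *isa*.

isaluwozmag

*isa* — final sound /a/ (a vowel) → -lu → *isalu*.
The last vowel of the diminutive form *isalu* is /u/, which is a rounded vowel, so the plural suffix is -woz, giving *isaluwoz*.
The last vowel of the plural form *isaluwoz* is /o/, which is a non-high vowel, so the definite suffix is -mag, giving *isaluwozmag*.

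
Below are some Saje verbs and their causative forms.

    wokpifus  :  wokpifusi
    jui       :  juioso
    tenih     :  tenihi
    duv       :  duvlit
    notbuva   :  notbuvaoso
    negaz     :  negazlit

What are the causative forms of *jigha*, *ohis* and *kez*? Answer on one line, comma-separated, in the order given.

The suffix is conditioned by the final sound: -i when the stem ends in a voiceless consonant (*wokpifus*, *tenih*); -lit when the stem ends in a voiced consonant (*duv*, *negaz*); -oso when the stem ends in a vowel (*jui*, *notbuva*).
*jigha*: final sound = /a/, a vowel → -oso → *jighaoso*.
The final sound of *ohis* is /s/, which is a voiceless consonant, so the suffix is -i, giving *ohisi*.
*kez*: final sound = /z/, a voiced consonant → -lit → *kezlit*.

jighaoso, ohisi, kezlit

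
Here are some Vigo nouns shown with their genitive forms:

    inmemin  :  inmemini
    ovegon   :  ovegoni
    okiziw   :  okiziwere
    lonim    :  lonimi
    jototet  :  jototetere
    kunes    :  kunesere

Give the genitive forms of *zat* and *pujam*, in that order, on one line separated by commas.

zatere, pujami

The suffix is conditioned by the final consonant: -i when the stem ends in a nasal (*inmemin*, *ovegon*, *lonim*); -ere when the stem ends in a non-nasal consonant (*okiziw*, *jototet*, *kunes*).
*zat*: final consonant = /t/, non-nasal → -ere → *zatere*.
*pujam*: final consonant = /m/, a nasal → -i → *pujami*.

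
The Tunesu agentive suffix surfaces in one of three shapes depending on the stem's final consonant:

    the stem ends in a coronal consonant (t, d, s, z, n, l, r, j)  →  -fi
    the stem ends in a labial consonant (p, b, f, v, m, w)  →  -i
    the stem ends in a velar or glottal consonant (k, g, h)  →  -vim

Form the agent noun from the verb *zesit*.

zesitfi

The final consonant of *zesit* is /t/, which is coronal, so the suffix is -fi, giving *zesitfi*.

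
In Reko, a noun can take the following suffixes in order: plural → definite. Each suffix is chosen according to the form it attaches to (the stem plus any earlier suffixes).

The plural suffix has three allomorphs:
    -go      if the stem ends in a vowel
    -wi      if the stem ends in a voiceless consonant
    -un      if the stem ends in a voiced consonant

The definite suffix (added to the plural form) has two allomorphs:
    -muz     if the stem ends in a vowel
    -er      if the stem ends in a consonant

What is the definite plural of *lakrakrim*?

lakrakrimuner

The final sound of *lakrakrim* is /m/, which is a voiced consonant, so the plural suffix is -un, giving *lakrakrimun*.
The plural form *lakrakrimun*: final sound = /n/, a consonant → -er → *lakrakrimuner*.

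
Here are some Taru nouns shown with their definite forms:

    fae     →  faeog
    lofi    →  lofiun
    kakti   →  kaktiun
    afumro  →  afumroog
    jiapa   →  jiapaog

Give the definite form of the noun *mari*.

mariun

Looking at the last vowel of each stem: -un when the last vowel of the stem is a high vowel (*lofi*, *kakti*); -og when the last vowel of the stem is a non-high vowel (*fae*, *afumro*, *jiapa*).
The last vowel of *mari* is /i/, which is a high vowel, so the suffix is -un, giving *mariun*.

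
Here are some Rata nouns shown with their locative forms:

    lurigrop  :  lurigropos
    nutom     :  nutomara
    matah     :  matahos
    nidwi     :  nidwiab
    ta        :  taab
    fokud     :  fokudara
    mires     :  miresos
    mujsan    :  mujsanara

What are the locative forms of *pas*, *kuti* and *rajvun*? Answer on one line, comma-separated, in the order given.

The suffix is conditioned by the final sound: -os when the stem ends in a voiceless consonant (*lurigrop*, *matah*, *mires*); -ara when the stem ends in a voiced consonant (*nutom*, *fokud*, *mujsan*); -ab when the stem ends in a vowel (*nidwi*, *ta*).
*pas*: final sound = /s/, a voiceless consonant → -os → *pasos*.
The final sound of *kuti* is /i/, which is a vowel, so the suffix is -ab, giving *kutiab*.
*rajvun*: final sound = /n/, a voiced consonant → -ara → *rajvunara*.

pasos, kutiab, rajvunara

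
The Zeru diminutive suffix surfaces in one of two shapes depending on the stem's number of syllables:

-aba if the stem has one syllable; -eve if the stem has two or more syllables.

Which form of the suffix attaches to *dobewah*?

-eve

With 3 syllables, *dobewah* takes -eve.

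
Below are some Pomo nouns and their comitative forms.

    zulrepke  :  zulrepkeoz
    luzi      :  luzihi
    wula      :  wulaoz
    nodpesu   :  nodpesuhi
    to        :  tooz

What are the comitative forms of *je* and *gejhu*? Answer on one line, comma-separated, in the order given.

jeoz, gejhuhi

The pattern is height harmony: -hi when the last vowel of the stem is a high vowel (*luzi*, *nodpesu*); -oz when the last vowel of the stem is a non-high vowel (*zulrepke*, *wula*, *to*).
*je*: last vowel = /e/, a non-high vowel → -oz → *jeoz*.
*gejhu* — last vowel /u/ (a high vowel) → -hi → *gejhuhi*.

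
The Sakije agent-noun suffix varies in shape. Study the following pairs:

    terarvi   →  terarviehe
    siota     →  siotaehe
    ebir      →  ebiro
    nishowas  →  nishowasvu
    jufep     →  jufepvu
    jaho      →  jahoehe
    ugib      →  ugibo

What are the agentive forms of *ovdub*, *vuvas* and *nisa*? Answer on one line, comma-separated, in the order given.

Looking at the final sound of each stem: -vu when the stem ends in a voiceless consonant (*nishowas*, *jufep*); -o when the stem ends in a voiced consonant (*ebir*, *ugib*); -ehe when the stem ends in a vowel (*terarvi*, *siota*, *jaho*).
*ovdub* — final sound /b/ (a voiced consonant) → -o → *ovdubo*.
*vuvas* — final sound /s/ (a voiceless consonant) → -vu → *vuvasvu*.
*nisa*: final sound = /a/, a vowel → -ehe → *nisaehe*.

ovdubo, vuvasvu, nisaehe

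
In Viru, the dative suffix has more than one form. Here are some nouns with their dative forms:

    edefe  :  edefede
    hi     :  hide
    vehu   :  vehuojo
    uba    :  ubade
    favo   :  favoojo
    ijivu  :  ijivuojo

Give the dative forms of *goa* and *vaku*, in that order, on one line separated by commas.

goade, vakuojo

The pattern is rounding harmony: -ojo when the last vowel of the stem is a rounded vowel (*vehu*, *favo*, *ijivu*); -de when the last vowel of the stem is an unrounded vowel (*edefe*, *hi*, *uba*).
*goa*: last vowel = /a/, an unrounded vowel → -de → *goade*.
Since the last vowel of *vaku* is /u/ (a rounded vowel), it takes -ojo, giving *vakuojo*.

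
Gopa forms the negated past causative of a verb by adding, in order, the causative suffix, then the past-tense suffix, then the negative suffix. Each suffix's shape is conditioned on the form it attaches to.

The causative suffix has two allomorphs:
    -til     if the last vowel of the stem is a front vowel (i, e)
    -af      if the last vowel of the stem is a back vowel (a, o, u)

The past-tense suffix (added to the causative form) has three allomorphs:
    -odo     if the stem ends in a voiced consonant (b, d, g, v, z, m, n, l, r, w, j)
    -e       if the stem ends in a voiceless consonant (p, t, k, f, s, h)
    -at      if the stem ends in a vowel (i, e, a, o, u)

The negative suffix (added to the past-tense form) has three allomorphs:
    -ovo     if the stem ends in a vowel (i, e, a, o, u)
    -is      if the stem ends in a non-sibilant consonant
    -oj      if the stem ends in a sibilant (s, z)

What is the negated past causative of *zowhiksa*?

zowhiksaafeovo

*zowhiksa*: last vowel = /a/, a back vowel → -af → *zowhiksaaf*.
The causative form *zowhiksaaf* — final sound /f/ (a voiceless consonant) → -e → *zowhiksaafe*.
Since the final sound of the past-tense form *zowhiksaafe* is /e/ (a vowel), it takes -ovo, giving *zowhiksaafeovo*.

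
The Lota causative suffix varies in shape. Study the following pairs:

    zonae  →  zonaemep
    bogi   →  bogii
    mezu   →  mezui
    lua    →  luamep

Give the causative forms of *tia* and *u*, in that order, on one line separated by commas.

tiamep, ui

The pattern is height harmony: -i when the last vowel of the stem is a high vowel (*bogi*, *mezu*); -mep when the last vowel of the stem is a non-high vowel (*zonae*, *lua*).
The last vowel of *tia* is /a/, which is a non-high vowel, so the suffix is -mep, giving *tiamep*.
Since the last vowel of *u* is /u/ (a high vowel), it takes -i, giving *ui*.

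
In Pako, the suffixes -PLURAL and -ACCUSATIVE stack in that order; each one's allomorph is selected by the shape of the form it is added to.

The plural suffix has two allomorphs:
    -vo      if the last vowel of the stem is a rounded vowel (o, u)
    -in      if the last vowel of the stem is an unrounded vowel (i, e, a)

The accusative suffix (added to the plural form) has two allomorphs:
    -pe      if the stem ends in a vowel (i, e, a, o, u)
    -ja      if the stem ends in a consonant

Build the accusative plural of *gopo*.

gopovope

Since the last vowel of *gopo* is /o/ (a rounded vowel), it takes -vo, giving *gopovo*.
The plural form *gopovo*: final sound = /o/, a vowel → -pe → *gopovope*.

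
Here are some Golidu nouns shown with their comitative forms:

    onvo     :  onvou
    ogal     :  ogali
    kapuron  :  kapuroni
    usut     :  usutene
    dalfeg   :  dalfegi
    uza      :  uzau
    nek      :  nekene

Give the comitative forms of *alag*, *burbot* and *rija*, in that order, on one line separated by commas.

alagi, burbotene, rijau

The pattern is voicing of the final sound: -ene when the stem ends in a voiceless consonant (*usut*, *nek*); -i when the stem ends in a voiced consonant (*ogal*, *kapuron*, *dalfeg*); -u when the stem ends in a vowel (*onvo*, *uza*).
*alag* — final sound /g/ (a voiced consonant) → -i → *alagi*.
*burbot* — final sound /t/ (a voiceless consonant) → -ene → *burbotene*.
The final sound of *rija* is /a/, which is a vowel, so the suffix is -u, giving *rijau*.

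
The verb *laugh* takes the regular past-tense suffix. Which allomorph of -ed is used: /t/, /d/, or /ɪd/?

The stem *laugh* ends in a voiceless consonant other than /t/.
The -ed suffix is realized as /ɪd/ after /t, d/; as /t/ after other voiceless consonants; and as /d/ after other voiced sounds.
So -ed on *laugh* is pronounced /t/.

/t/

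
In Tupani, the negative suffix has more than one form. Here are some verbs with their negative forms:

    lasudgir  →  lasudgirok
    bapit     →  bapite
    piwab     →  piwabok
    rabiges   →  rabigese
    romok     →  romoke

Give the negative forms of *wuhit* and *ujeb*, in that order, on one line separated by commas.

wuhite, ujebok

The alternation tracks the final consonant of the stem — -e when the stem ends in a voiceless consonant (*bapit*, *rabiges*, *romok*); -ok when the stem ends in a voiced consonant (*lasudgir*, *piwab*).
*wuhit* — final consonant /t/ (voiceless) → -e → *wuhite*.
*ujeb* — final consonant /b/ (voiced) → -ok → *ujebok*.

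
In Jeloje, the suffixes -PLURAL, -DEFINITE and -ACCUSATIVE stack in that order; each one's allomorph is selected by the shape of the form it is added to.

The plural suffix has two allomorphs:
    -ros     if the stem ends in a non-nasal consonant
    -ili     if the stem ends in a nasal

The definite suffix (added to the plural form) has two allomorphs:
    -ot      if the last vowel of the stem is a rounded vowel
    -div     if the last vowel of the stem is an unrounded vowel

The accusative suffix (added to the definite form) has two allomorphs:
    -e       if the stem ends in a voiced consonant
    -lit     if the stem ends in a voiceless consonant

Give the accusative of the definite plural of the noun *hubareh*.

hubarehrosotlit

Since the final consonant of *hubareh* is /h/ (non-nasal), it takes -ros, giving *hubarehros*.
The last vowel of the plural form *hubarehros* is /o/, which is a rounded vowel, so the definite suffix is -ot, giving *hubarehrosot*.
The definite form *hubarehrosot* — final consonant /t/ (voiceless) → -lit → *hubarehrosotlit*.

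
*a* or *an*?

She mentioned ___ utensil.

The indefinite article is chosen by the initial *sound* of the following word, not its spelling.
*utensil* begins with the sound /juː/ (u pronounced /juː/) — a consonant sound.
So the article is *a*: She mentioned a utensil.

a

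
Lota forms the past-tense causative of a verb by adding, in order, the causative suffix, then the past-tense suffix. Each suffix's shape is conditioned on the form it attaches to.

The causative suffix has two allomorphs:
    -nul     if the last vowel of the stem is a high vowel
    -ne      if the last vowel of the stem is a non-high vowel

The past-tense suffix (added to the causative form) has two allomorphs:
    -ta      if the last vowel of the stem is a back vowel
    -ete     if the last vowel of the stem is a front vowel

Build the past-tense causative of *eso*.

*eso* — last vowel /o/ (a non-high vowel) → -ne → *esone*.
The causative form *esone* — last vowel /e/ (a front vowel) → -ete → *esoneete*.

esoneete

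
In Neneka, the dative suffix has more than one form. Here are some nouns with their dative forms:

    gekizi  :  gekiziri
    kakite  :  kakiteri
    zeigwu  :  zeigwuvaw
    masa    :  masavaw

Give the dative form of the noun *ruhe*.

ruheri

Looking at the last vowel of each stem: -ri when the last vowel of the stem is a front vowel (*gekizi*, *kakite*); -vaw when the last vowel of the stem is a back vowel (*zeigwu*, *masa*).
Since the last vowel of *ruhe* is /e/ (a front vowel), it takes -ri, giving *ruheri*.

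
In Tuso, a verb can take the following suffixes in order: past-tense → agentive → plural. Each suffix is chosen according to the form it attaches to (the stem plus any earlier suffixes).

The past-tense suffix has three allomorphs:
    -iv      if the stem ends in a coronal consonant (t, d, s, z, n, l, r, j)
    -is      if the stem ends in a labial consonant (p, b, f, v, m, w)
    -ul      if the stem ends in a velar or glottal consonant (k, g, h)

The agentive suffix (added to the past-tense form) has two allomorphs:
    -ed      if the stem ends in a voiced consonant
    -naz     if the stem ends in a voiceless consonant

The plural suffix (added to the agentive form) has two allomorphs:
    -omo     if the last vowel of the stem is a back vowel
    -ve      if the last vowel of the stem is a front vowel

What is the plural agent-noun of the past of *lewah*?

lewahuledve

Since the final consonant of *lewah* is /h/ (velar/glottal), it takes -ul, giving *lewahul*.
The past-tense form *lewahul* — final consonant /l/ (voiced) → -ed → *lewahuled*.
The agentive form *lewahuled*: last vowel = /e/, a front vowel → -ve → *lewahuledve*.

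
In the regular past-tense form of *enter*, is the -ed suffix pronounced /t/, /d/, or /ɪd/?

The stem *enter* ends in a voiced sound other than /d/.
The -ed suffix is realized as /ɪd/ after /t, d/; as /t/ after other voiceless consonants; and as /d/ after other voiced sounds.
So -ed on *enter* is pronounced /d/.

/d/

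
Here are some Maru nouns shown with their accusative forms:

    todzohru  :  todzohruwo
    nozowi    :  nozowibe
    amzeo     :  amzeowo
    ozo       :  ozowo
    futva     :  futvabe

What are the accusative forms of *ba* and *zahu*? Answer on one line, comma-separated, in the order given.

The pattern is rounding harmony: -wo when the last vowel of the stem is a rounded vowel (*todzohru*, *amzeo*, *ozo*); -be when the last vowel of the stem is an unrounded vowel (*nozowi*, *futva*).
Since the last vowel of *ba* is /a/ (an unrounded vowel), it takes -be, giving *babe*.
The last vowel of *zahu* is /u/, which is a rounded vowel, so the suffix is -wo, giving *zahuwo*.

babe, zahuwo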